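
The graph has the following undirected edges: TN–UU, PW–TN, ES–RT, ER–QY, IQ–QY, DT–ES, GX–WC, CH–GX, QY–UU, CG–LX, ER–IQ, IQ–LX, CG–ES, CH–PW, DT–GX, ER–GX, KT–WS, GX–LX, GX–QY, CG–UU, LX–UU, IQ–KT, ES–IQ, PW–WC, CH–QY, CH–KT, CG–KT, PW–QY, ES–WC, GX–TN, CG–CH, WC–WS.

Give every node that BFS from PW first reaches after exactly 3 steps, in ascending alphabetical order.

Level 0: PW
Level 1: CH, QY, TN, WC
Level 2: CG, ER, ES, GX, IQ, KT, UU, WS
Level 3: DT, LX, RT

DT, LX, RT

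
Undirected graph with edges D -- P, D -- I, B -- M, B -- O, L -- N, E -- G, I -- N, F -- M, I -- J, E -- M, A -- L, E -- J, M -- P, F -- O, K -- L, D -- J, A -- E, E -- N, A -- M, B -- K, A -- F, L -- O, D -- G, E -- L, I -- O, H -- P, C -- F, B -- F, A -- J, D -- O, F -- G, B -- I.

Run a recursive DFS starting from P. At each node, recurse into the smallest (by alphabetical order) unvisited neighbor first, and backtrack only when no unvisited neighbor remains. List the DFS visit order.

Visit P
P → D
D → G
G → E
E → A
A → F
F → B
B → I
I → J
I → N
N → L
L → K
L → O
B → M
F → C
P → H

P -> D -> G -> E -> A -> F -> B -> I -> J -> N -> L -> K -> O -> M -> C -> H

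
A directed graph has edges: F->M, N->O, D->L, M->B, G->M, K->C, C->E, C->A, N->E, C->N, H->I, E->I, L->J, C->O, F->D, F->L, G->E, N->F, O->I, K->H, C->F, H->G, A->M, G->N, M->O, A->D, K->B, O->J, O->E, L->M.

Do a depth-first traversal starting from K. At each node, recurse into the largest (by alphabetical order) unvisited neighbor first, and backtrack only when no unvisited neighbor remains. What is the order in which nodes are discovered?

K H I G N O J E F M B L D C A

Visit K
K → H
H → I
H → G
G → N
N → O
O → J
O → E
N → F
F → M
M → B
F → L
F → D
K → C
C → A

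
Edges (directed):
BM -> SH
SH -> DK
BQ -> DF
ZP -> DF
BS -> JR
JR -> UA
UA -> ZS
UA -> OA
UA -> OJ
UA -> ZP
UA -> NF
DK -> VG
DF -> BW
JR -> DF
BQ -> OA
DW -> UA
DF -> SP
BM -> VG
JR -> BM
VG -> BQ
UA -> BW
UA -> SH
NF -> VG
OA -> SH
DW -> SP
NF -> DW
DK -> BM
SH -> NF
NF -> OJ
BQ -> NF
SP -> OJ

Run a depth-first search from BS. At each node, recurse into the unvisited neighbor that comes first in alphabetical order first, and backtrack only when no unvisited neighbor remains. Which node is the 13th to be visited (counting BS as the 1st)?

DW

Visit BS
BS → JR
JR → BM
BM → SH
SH → DK
DK → VG
VG → BQ
BQ → DF
DF → BW
DF → SP
SP → OJ
BQ → NF
NF → DW
DW → UA
UA → OA
UA → ZP
UA → ZS

Visit order: BS, JR, BM, SH, DK, VG, BQ, DF, BW, SP, OJ, NF, DW, UA, OA, ZP, ZS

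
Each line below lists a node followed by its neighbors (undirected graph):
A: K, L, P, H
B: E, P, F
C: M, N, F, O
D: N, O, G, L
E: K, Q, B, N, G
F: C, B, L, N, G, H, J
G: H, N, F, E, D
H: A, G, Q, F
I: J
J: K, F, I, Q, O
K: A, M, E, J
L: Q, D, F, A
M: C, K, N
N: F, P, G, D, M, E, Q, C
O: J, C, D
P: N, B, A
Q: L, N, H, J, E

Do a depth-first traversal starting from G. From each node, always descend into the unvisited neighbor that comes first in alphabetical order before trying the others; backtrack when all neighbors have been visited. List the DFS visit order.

G, D, L, A, H, F, B, E, K, J, I, O, C, M, N, P, Q

Visit G
G → D
D → L
L → A
A → H
H → F
F → B
B → E
E → K
K → J
J → I
J → O
O → C
C → M
M → N
N → P
N → Q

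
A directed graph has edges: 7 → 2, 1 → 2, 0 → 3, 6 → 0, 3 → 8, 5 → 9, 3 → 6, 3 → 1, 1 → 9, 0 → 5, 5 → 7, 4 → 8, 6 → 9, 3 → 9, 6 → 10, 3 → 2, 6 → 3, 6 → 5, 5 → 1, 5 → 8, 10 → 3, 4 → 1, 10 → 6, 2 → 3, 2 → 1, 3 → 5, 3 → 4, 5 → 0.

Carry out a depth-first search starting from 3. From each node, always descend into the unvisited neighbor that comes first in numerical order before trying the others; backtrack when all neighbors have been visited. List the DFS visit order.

Visit 3
3 → 1
1 → 2
1 → 9
3 → 4
4 → 8
3 → 5
5 → 0
5 → 7
3 → 6
6 → 10

3 1 2 9 4 8 5 0 7 6 10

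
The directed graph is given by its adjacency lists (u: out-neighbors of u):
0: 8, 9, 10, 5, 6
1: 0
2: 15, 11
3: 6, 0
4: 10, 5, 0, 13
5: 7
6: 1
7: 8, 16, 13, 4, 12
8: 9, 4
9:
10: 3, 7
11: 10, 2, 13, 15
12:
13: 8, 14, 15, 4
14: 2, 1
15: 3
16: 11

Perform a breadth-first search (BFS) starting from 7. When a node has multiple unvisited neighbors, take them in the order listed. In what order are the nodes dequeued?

Visit 7; enqueue 8, 16, 13, 4, 12 → queue [8, 16, 13, 4, 12]
Visit 8; enqueue 9 → queue [16, 13, 4, 12, 9]
Visit 16; enqueue 11 → queue [13, 4, 12, 9, 11]
Visit 13; enqueue 14, 15 → queue [4, 12, 9, 11, 14, 15]
Visit 4; enqueue 10, 5, 0 → queue [12, 9, 11, 14, 15, 10, 5, 0]
Visit 12 → queue [9, 11, 14, 15, 10, 5, 0]
Visit 9 → queue [11, 14, 15, 10, 5, 0]
Visit 11; enqueue 2 → queue [14, 15, 10, 5, 0, 2]
Visit 14; enqueue 1 → queue [15, 10, 5, 0, 2, 1]
Visit 15; enqueue 3 → queue [10, 5, 0, 2, 1, 3]
Visit 10 → queue [5, 0, 2, 1, 3]
Visit 5 → queue [0, 2, 1, 3]
Visit 0; enqueue 6 → queue [2, 1, 3, 6]
Visit 2 → queue [1, 3, 6]
Visit 1 → queue [3, 6]
Visit 3 → queue [6]
Visit 6 → queue []

7 8 16 13 4 12 9 11 14 15 10 5 0 2 1 3 6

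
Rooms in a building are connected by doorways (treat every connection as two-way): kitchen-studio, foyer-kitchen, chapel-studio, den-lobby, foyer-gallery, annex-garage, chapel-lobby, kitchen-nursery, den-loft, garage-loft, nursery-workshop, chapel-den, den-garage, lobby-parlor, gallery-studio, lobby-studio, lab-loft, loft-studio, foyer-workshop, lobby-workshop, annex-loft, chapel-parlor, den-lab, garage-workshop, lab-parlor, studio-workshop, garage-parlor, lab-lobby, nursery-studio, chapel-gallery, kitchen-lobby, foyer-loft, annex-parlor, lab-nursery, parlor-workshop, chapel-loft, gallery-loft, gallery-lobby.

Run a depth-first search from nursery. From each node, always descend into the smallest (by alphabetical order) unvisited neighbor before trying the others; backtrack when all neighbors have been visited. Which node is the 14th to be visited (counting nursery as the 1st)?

Visit nursery
nursery → kitchen
kitchen → foyer
foyer → gallery
gallery → chapel
chapel → den
den → garage
garage → annex
annex → loft
loft → lab
lab → lobby
lobby → parlor
parlor → workshop
workshop → studio

Visit order: nursery, kitchen, foyer, gallery, chapel, den, garage, annex, loft, lab, lobby, parlor, workshop, studio

studio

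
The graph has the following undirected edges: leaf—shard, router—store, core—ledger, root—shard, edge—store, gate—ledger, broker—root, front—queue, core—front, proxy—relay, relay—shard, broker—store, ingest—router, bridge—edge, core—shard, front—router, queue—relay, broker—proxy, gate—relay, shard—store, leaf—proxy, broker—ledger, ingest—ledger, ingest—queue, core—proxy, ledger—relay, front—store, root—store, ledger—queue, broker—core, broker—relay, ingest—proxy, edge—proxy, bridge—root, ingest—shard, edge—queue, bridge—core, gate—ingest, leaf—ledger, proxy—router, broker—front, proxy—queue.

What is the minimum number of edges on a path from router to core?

2

Level 0: router
Level 1: front, ingest, proxy, store
Level 2: broker, core, edge, gate, leaf, ledger, queue, relay, root, shard
Level 3: bridge
core first appears at level 2.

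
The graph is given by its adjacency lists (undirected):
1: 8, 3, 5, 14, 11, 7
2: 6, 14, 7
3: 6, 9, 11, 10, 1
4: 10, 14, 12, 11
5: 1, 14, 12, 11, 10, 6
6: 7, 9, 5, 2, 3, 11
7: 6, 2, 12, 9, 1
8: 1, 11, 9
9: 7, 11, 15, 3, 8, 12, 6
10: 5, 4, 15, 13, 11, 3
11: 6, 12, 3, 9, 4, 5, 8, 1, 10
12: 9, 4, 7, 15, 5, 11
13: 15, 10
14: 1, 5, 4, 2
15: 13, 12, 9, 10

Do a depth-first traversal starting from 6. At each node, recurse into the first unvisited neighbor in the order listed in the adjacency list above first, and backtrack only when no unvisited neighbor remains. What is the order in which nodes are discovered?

Visit 6
6 → 7
7 → 2
2 → 14
14 → 1
1 → 8
8 → 11
11 → 12
12 → 9
9 → 15
15 → 13
13 → 10
10 → 5
10 → 4
10 → 3

6 -> 7 -> 2 -> 14 -> 1 -> 8 -> 11 -> 12 -> 9 -> 15 -> 13 -> 10 -> 5 -> 4 -> 3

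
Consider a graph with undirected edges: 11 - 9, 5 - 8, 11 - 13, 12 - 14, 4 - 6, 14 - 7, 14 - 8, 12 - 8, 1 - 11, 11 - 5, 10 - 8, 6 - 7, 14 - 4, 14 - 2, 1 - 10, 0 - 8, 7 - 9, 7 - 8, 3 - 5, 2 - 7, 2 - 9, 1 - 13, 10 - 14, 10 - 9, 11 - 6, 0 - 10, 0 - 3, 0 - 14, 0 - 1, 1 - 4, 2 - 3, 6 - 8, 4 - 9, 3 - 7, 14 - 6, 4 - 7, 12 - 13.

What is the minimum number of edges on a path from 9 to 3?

Level 0: 9
Level 1: 2, 4, 7, 10, 11
Level 2: 0, 1, 3, 5, 6, 8, 13, 14
Level 3: 12
3 first appears at level 2.

2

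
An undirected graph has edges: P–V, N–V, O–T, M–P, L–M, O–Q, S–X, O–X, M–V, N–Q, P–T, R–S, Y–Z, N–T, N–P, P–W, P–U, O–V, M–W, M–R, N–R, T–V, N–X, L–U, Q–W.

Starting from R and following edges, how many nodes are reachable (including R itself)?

13

BFS from R visits: R, S, N, M, X, V, T, Q, P, W, L, O, U
Reachable nodes: 13 of 15 total.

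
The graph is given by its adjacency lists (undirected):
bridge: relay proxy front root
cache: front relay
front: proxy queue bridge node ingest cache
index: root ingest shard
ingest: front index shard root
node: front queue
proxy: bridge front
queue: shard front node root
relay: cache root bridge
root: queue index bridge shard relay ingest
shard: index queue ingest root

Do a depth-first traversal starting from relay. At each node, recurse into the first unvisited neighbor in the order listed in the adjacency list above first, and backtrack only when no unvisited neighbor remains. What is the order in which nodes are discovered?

relay, cache, front, proxy, bridge, root, queue, shard, index, ingest, node

Visit relay
relay → cache
cache → front
front → proxy
proxy → bridge
bridge → root
root → queue
queue → shard
shard → index
index → ingest
queue → node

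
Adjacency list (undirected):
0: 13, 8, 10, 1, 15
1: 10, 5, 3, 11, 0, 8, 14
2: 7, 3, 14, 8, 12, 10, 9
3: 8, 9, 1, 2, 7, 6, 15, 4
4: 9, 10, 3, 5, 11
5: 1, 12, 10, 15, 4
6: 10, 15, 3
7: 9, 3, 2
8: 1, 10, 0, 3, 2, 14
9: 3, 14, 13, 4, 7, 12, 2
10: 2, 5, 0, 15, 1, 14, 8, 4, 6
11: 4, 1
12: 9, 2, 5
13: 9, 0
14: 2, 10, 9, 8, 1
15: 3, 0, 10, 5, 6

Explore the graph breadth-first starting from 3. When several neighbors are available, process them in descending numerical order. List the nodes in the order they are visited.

Visit 3; enqueue 15, 9, 8, 7, 6, 4, 2, 1 → queue [15, 9, 8, 7, 6, 4, 2, 1]
Visit 15; enqueue 10, 5, 0 → queue [9, 8, 7, 6, 4, 2, 1, 10, 5, 0]
Visit 9; enqueue 14, 13, 12 → queue [8, 7, 6, 4, 2, 1, 10, 5, 0, 14, 13, 12]
Visit 8 → queue [7, 6, 4, 2, 1, 10, 5, 0, 14, 13, 12]
Visit 7 → queue [6, 4, 2, 1, 10, 5, 0, 14, 13, 12]
Visit 6 → queue [4, 2, 1, 10, 5, 0, 14, 13, 12]
Visit 4; enqueue 11 → queue [2, 1, 10, 5, 0, 14, 13, 12, 11]
Visit 2 → queue [1, 10, 5, 0, 14, 13, 12, 11]
Visit 1 → queue [10, 5, 0, 14, 13, 12, 11]
Visit 10 → queue [5, 0, 14, 13, 12, 11]
Visit 5 → queue [0, 14, 13, 12, 11]
Visit 0 → queue [14, 13, 12, 11]
Visit 14 → queue [13, 12, 11]
Visit 13 → queue [12, 11]
Visit 12 → queue [11]
Visit 11 → queue []

3 -> 15 -> 9 -> 8 -> 7 -> 6 -> 4 -> 2 -> 1 -> 10 -> 5 -> 0 -> 14 -> 13 -> 12 -> 11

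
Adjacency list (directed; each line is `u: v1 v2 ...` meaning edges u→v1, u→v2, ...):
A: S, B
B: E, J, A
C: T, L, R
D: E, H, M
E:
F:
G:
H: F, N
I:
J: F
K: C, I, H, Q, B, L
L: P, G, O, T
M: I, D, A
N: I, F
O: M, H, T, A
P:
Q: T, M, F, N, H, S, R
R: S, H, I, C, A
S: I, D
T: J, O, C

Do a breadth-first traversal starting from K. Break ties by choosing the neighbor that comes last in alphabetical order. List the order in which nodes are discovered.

Visit K; enqueue Q, L, I, H, C, B → queue [Q, L, I, H, C, B]
Visit Q; enqueue T, S, R, N, M, F → queue [L, I, H, C, B, T, S, R, N, M, F]
Visit L; enqueue P, O, G → queue [I, H, C, B, T, S, R, N, M, F, P, O, G]
Visit I → queue [H, C, B, T, S, R, N, M, F, P, O, G]
Visit H → queue [C, B, T, S, R, N, M, F, P, O, G]
Visit C → queue [B, T, S, R, N, M, F, P, O, G]
Visit B; enqueue J, E, A → queue [T, S, R, N, M, F, P, O, G, J, E, A]
Visit T → queue [S, R, N, M, F, P, O, G, J, E, A]
Visit S; enqueue D → queue [R, N, M, F, P, O, G, J, E, A, D]
Visit R → queue [N, M, F, P, O, G, J, E, A, D]
Visit N → queue [M, F, P, O, G, J, E, A, D]
Visit M → queue [F, P, O, G, J, E, A, D]
Visit F → queue [P, O, G, J, E, A, D]
Visit P → queue [O, G, J, E, A, D]
Visit O → queue [G, J, E, A, D]
Visit G → queue [J, E, A, D]
Visit J → queue [E, A, D]
Visit E → queue [A, D]
Visit A → queue [D]
Visit D → queue []

K, Q, L, I, H, C, B, T, S, R, N, M, F, P, O, G, J, E, A, D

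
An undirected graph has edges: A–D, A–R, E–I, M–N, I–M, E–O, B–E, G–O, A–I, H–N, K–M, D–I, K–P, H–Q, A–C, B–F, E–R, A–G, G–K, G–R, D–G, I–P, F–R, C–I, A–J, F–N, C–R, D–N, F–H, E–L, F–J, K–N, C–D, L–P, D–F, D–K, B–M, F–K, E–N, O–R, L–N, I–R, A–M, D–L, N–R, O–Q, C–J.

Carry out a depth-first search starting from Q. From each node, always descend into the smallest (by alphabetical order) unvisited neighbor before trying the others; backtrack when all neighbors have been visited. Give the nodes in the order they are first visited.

Q → H → F → B → E → I → A → C → D → G → K → M → N → L → P → R → O → J

Visit Q
Q → H
H → F
F → B
B → E
E → I
I → A
A → C
C → D
D → G
G → K
K → M
M → N
N → L
L → P
N → R
R → O
C → J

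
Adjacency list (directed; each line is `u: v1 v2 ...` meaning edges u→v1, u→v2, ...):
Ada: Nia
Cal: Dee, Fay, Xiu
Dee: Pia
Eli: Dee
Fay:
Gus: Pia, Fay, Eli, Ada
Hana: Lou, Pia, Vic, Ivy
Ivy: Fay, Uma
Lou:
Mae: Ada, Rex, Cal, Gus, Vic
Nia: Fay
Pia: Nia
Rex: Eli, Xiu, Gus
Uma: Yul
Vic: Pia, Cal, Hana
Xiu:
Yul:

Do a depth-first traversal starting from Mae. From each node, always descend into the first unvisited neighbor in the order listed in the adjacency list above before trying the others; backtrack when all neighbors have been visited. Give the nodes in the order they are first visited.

Visit Mae
Mae → Ada
Ada → Nia
Nia → Fay
Mae → Rex
Rex → Eli
Eli → Dee
Dee → Pia
Rex → Xiu
Rex → Gus
Mae → Cal
Mae → Vic
Vic → Hana
Hana → Lou
Hana → Ivy
Ivy → Uma
Uma → Yul

Mae → Ada → Nia → Fay → Rex → Eli → Dee → Pia → Xiu → Gus → Cal → Vic → Hana → Lou → Ivy → Uma → Yul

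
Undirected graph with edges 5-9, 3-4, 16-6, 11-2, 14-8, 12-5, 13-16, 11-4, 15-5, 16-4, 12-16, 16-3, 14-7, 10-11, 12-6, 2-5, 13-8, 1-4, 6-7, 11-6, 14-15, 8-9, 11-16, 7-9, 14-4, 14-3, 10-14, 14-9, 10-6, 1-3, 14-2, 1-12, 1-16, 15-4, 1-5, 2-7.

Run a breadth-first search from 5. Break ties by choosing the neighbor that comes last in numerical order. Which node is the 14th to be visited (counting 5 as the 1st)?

3

Visit 5; enqueue 15, 12, 9, 2, 1 → queue [15, 12, 9, 2, 1]
Visit 15; enqueue 14, 4 → queue [12, 9, 2, 1, 14, 4]
Visit 12; enqueue 16, 6 → queue [9, 2, 1, 14, 4, 16, 6]
Visit 9; enqueue 8, 7 → queue [2, 1, 14, 4, 16, 6, 8, 7]
Visit 2; enqueue 11 → queue [1, 14, 4, 16, 6, 8, 7, 11]
Visit 1; enqueue 3 → queue [14, 4, 16, 6, 8, 7, 11, 3]
Visit 14; enqueue 10 → queue [4, 16, 6, 8, 7, 11, 3, 10]
Visit 4 → queue [16, 6, 8, 7, 11, 3, 10]
Visit 16; enqueue 13 → queue [6, 8, 7, 11, 3, 10, 13]
Visit 6 → queue [8, 7, 11, 3, 10, 13]
Visit 8 → queue [7, 11, 3, 10, 13]
Visit 7 → queue [11, 3, 10, 13]
Visit 11 → queue [3, 10, 13]
Visit 3 → queue [10, 13]
Visit 10 → queue [13]
Visit 13 → queue []

Visit order: 5, 15, 12, 9, 2, 1, 14, 4, 16, 6, 8, 7, 11, 3, 10, 13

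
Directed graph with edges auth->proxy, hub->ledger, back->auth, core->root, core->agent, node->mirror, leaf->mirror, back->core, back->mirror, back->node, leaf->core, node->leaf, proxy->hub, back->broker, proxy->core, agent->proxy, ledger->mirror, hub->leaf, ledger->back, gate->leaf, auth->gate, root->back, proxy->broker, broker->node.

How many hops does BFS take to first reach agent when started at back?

Level 0: back
Level 1: auth, broker, core, mirror, node
Level 2: agent, gate, leaf, proxy, root
Level 3: hub
Level 4: ledger
agent first appears at level 2.

2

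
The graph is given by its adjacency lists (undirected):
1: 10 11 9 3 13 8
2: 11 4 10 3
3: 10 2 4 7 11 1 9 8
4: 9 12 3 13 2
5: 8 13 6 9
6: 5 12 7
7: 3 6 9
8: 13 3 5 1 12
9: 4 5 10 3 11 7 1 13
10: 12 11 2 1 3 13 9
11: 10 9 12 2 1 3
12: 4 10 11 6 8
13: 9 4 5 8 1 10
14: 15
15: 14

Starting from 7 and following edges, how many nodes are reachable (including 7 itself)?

BFS from 7 visits: 7, 3, 6, 9, 10, 2, 4, 11, 1, 8, 5, 12, 13
Reachable nodes: 13 of 15 total.

13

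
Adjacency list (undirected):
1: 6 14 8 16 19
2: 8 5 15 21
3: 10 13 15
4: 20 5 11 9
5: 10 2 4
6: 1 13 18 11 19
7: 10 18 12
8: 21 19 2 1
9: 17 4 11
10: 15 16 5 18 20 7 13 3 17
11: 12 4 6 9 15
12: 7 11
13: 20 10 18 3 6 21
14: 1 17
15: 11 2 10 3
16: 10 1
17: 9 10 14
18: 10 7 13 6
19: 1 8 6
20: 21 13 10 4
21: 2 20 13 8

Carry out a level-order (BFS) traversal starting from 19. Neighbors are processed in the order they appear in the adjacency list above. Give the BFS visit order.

19 -> 1 -> 8 -> 6 -> 14 -> 16 -> 21 -> 2 -> 13 -> 18 -> 11 -> 17 -> 10 -> 20 -> 5 -> 15 -> 3 -> 7 -> 12 -> 4 -> 9

Visit 19; enqueue 1, 8, 6 → queue [1, 8, 6]
Visit 1; enqueue 14, 16 → queue [8, 6, 14, 16]
Visit 8; enqueue 21, 2 → queue [6, 14, 16, 21, 2]
Visit 6; enqueue 13, 18, 11 → queue [14, 16, 21, 2, 13, 18, 11]
Visit 14; enqueue 17 → queue [16, 21, 2, 13, 18, 11, 17]
Visit 16; enqueue 10 → queue [21, 2, 13, 18, 11, 17, 10]
Visit 21; enqueue 20 → queue [2, 13, 18, 11, 17, 10, 20]
Visit 2; enqueue 5, 15 → queue [13, 18, 11, 17, 10, 20, 5, 15]
Visit 13; enqueue 3 → queue [18, 11, 17, 10, 20, 5, 15, 3]
Visit 18; enqueue 7 → queue [11, 17, 10, 20, 5, 15, 3, 7]
Visit 11; enqueue 12, 4, 9 → queue [17, 10, 20, 5, 15, 3, 7, 12, 4, 9]
Visit 17 → queue [10, 20, 5, 15, 3, 7, 12, 4, 9]
Visit 10 → queue [20, 5, 15, 3, 7, 12, 4, 9]
Visit 20 → queue [5, 15, 3, 7, 12, 4, 9]
Visit 5 → queue [15, 3, 7, 12, 4, 9]
Visit 15 → queue [3, 7, 12, 4, 9]
Visit 3 → queue [7, 12, 4, 9]
Visit 7 → queue [12, 4, 9]
Visit 12 → queue [4, 9]
Visit 4 → queue [9]
Visit 9 → queue []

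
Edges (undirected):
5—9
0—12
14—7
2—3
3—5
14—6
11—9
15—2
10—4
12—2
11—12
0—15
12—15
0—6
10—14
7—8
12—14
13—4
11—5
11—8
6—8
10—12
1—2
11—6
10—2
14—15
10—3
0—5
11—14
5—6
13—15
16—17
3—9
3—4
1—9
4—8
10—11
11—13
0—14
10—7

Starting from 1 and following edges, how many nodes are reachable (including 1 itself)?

16

BFS from 1 visits: 1, 9, 2, 11, 5, 3, 15, 12, 10, 14, 13, 8, 6, 0, 4, 7
Reachable nodes: 16 of 18 total.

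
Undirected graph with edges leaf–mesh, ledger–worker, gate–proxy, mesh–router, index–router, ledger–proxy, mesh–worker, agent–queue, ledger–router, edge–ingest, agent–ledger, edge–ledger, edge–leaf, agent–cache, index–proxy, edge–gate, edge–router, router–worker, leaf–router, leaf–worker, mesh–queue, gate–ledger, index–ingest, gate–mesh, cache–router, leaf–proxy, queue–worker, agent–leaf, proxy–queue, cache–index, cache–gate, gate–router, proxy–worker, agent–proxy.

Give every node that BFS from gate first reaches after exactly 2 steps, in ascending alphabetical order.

agent, index, ingest, leaf, queue, worker

Level 0: gate
Level 1: cache, edge, ledger, mesh, proxy, router
Level 2: agent, index, ingest, leaf, queue, worker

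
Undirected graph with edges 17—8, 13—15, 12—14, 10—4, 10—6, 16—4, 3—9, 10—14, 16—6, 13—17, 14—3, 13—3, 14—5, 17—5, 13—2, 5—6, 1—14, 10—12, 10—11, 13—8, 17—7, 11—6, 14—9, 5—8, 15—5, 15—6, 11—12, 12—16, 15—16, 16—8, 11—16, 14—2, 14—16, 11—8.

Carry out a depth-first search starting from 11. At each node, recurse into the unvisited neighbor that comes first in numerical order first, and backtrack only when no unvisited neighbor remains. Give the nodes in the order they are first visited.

11 6 5 8 13 2 14 1 3 9 10 4 16 12 15 17 7

Visit 11
11 → 6
6 → 5
5 → 8
8 → 13
13 → 2
2 → 14
14 → 1
14 → 3
3 → 9
14 → 10
10 → 4
4 → 16
16 → 12
16 → 15
13 → 17
17 → 7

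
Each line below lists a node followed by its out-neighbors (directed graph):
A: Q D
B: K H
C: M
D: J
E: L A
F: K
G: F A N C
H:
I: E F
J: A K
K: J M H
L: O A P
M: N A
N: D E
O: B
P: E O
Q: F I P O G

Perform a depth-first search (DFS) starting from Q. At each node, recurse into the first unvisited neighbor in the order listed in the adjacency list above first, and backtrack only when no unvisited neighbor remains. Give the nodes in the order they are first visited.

Q F K J A D M N E L O B H P I G C

Visit Q
Q → F
F → K
K → J
J → A
A → D
K → M
M → N
N → E
E → L
L → O
O → B
B → H
L → P
Q → I
Q → G
G → C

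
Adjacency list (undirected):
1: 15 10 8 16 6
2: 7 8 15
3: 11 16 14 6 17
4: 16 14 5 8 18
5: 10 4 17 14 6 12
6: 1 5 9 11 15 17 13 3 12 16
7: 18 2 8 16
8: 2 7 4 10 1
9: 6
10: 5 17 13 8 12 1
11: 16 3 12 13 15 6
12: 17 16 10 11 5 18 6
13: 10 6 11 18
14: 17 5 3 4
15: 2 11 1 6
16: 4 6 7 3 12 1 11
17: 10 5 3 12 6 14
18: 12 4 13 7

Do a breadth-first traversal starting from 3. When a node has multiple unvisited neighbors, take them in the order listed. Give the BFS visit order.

3 11 16 14 6 17 12 13 15 4 7 1 5 9 10 18 2 8

Visit 3; enqueue 11, 16, 14, 6, 17 → queue [11, 16, 14, 6, 17]
Visit 11; enqueue 12, 13, 15 → queue [16, 14, 6, 17, 12, 13, 15]
Visit 16; enqueue 4, 7, 1 → queue [14, 6, 17, 12, 13, 15, 4, 7, 1]
Visit 14; enqueue 5 → queue [6, 17, 12, 13, 15, 4, 7, 1, 5]
Visit 6; enqueue 9 → queue [17, 12, 13, 15, 4, 7, 1, 5, 9]
Visit 17; enqueue 10 → queue [12, 13, 15, 4, 7, 1, 5, 9, 10]
Visit 12; enqueue 18 → queue [13, 15, 4, 7, 1, 5, 9, 10, 18]
Visit 13 → queue [15, 4, 7, 1, 5, 9, 10, 18]
Visit 15; enqueue 2 → queue [4, 7, 1, 5, 9, 10, 18, 2]
Visit 4; enqueue 8 → queue [7, 1, 5, 9, 10, 18, 2, 8]
Visit 7 → queue [1, 5, 9, 10, 18, 2, 8]
Visit 1 → queue [5, 9, 10, 18, 2, 8]
Visit 5 → queue [9, 10, 18, 2, 8]
Visit 9 → queue [10, 18, 2, 8]
Visit 10 → queue [18, 2, 8]
Visit 18 → queue [2, 8]
Visit 2 → queue [8]
Visit 8 → queue []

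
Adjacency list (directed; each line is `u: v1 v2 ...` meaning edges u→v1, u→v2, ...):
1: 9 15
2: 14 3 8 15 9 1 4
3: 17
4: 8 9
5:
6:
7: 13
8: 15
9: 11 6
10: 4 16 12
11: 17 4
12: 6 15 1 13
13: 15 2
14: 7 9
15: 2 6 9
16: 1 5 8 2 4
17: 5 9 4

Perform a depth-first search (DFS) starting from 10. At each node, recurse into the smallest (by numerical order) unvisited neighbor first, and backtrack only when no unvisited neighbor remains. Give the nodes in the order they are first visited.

10 -> 4 -> 8 -> 15 -> 2 -> 1 -> 9 -> 6 -> 11 -> 17 -> 5 -> 3 -> 14 -> 7 -> 13 -> 12 -> 16

Visit 10
10 → 4
4 → 8
8 → 15
15 → 2
2 → 1
1 → 9
9 → 6
9 → 11
11 → 17
17 → 5
2 → 3
2 → 14
14 → 7
7 → 13
10 → 12
10 → 16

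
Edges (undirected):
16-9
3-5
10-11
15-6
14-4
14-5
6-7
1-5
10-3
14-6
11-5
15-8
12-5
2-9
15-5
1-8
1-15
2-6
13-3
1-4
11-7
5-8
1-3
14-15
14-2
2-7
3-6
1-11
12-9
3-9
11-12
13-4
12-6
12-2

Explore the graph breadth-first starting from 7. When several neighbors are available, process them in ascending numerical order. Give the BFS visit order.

Visit 7; enqueue 2, 6, 11 → queue [2, 6, 11]
Visit 2; enqueue 9, 12, 14 → queue [6, 11, 9, 12, 14]
Visit 6; enqueue 3, 15 → queue [11, 9, 12, 14, 3, 15]
Visit 11; enqueue 1, 5, 10 → queue [9, 12, 14, 3, 15, 1, 5, 10]
Visit 9; enqueue 16 → queue [12, 14, 3, 15, 1, 5, 10, 16]
Visit 12 → queue [14, 3, 15, 1, 5, 10, 16]
Visit 14; enqueue 4 → queue [3, 15, 1, 5, 10, 16, 4]
Visit 3; enqueue 13 → queue [15, 1, 5, 10, 16, 4, 13]
Visit 15; enqueue 8 → queue [1, 5, 10, 16, 4, 13, 8]
Visit 1 → queue [5, 10, 16, 4, 13, 8]
Visit 5 → queue [10, 16, 4, 13, 8]
Visit 10 → queue [16, 4, 13, 8]
Visit 16 → queue [4, 13, 8]
Visit 4 → queue [13, 8]
Visit 13 → queue [8]
Visit 8 → queue []

7 -> 2 -> 6 -> 11 -> 9 -> 12 -> 14 -> 3 -> 15 -> 1 -> 5 -> 10 -> 16 -> 4 -> 13 -> 8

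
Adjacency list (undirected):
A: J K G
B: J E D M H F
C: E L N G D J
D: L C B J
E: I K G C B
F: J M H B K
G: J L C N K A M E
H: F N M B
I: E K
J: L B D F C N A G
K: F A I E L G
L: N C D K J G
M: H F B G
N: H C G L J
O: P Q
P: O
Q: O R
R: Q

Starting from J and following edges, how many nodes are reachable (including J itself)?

14

BFS from J visits: J, L, B, D, F, C, N, A, G, K, E, M, H, I
Reachable nodes: 14 of 18 total.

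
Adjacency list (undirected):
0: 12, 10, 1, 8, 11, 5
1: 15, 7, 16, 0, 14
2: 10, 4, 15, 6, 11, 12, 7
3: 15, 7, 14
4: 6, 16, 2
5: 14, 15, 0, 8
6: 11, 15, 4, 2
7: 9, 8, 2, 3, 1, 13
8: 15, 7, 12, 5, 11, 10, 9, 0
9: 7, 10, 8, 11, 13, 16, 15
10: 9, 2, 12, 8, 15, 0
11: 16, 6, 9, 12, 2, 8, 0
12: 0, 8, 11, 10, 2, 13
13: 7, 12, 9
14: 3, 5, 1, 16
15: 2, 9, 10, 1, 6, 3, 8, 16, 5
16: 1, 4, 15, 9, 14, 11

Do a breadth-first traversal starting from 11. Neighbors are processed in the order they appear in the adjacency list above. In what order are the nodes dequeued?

11 16 6 9 12 2 8 0 1 4 15 14 7 10 13 5 3

Visit 11; enqueue 16, 6, 9, 12, 2, 8, 0 → queue [16, 6, 9, 12, 2, 8, 0]
Visit 16; enqueue 1, 4, 15, 14 → queue [6, 9, 12, 2, 8, 0, 1, 4, 15, 14]
Visit 6 → queue [9, 12, 2, 8, 0, 1, 4, 15, 14]
Visit 9; enqueue 7, 10, 13 → queue [12, 2, 8, 0, 1, 4, 15, 14, 7, 10, 13]
Visit 12 → queue [2, 8, 0, 1, 4, 15, 14, 7, 10, 13]
Visit 2 → queue [8, 0, 1, 4, 15, 14, 7, 10, 13]
Visit 8; enqueue 5 → queue [0, 1, 4, 15, 14, 7, 10, 13, 5]
Visit 0 → queue [1, 4, 15, 14, 7, 10, 13, 5]
Visit 1 → queue [4, 15, 14, 7, 10, 13, 5]
Visit 4 → queue [15, 14, 7, 10, 13, 5]
Visit 15; enqueue 3 → queue [14, 7, 10, 13, 5, 3]
Visit 14 → queue [7, 10, 13, 5, 3]
Visit 7 → queue [10, 13, 5, 3]
Visit 10 → queue [13, 5, 3]
Visit 13 → queue [5, 3]
Visit 5 → queue [3]
Visit 3 → queue []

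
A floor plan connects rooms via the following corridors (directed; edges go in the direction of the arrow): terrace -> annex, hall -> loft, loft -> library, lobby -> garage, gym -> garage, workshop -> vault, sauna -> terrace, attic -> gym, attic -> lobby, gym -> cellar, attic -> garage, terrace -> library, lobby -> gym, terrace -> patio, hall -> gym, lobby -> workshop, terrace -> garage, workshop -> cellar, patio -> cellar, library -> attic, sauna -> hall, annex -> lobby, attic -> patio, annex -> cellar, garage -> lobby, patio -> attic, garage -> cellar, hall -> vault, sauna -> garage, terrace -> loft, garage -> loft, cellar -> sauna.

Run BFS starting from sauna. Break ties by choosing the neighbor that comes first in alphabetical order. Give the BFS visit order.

Visit sauna; enqueue garage, hall, terrace → queue [garage, hall, terrace]
Visit garage; enqueue cellar, lobby, loft → queue [hall, terrace, cellar, lobby, loft]
Visit hall; enqueue gym, vault → queue [terrace, cellar, lobby, loft, gym, vault]
Visit terrace; enqueue annex, library, patio → queue [cellar, lobby, loft, gym, vault, annex, library, patio]
Visit cellar → queue [lobby, loft, gym, vault, annex, library, patio]
Visit lobby; enqueue workshop → queue [loft, gym, vault, annex, library, patio, workshop]
Visit loft → queue [gym, vault, annex, library, patio, workshop]
Visit gym → queue [vault, annex, library, patio, workshop]
Visit vault → queue [annex, library, patio, workshop]
Visit annex → queue [library, patio, workshop]
Visit library; enqueue attic → queue [patio, workshop, attic]
Visit patio → queue [workshop, attic]
Visit workshop → queue [attic]
Visit attic → queue []

sauna, garage, hall, terrace, cellar, lobby, loft, gym, vault, annex, library, patio, workshop, attic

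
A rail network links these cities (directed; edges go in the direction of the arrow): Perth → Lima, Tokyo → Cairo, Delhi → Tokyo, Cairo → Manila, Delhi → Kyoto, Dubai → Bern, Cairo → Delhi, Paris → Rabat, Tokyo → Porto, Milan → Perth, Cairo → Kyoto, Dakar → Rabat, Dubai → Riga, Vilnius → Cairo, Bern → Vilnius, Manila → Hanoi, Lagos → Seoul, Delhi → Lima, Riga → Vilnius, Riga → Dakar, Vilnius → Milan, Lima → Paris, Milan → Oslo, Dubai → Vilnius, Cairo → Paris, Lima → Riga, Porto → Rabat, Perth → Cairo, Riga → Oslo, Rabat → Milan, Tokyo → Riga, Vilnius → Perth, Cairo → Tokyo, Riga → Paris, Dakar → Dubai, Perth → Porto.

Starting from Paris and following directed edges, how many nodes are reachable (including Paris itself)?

18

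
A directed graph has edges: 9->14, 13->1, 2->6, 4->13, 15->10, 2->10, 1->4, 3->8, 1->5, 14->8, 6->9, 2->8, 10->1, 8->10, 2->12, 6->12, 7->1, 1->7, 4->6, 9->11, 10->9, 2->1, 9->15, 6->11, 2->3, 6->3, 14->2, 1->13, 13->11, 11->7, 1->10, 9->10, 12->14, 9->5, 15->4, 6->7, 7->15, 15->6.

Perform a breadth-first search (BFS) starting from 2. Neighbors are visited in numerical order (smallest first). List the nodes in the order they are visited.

Visit 2; enqueue 1, 3, 6, 8, 10, 12 → queue [1, 3, 6, 8, 10, 12]
Visit 1; enqueue 4, 5, 7, 13 → queue [3, 6, 8, 10, 12, 4, 5, 7, 13]
Visit 3 → queue [6, 8, 10, 12, 4, 5, 7, 13]
Visit 6; enqueue 9, 11 → queue [8, 10, 12, 4, 5, 7, 13, 9, 11]
Visit 8 → queue [10, 12, 4, 5, 7, 13, 9, 11]
Visit 10 → queue [12, 4, 5, 7, 13, 9, 11]
Visit 12; enqueue 14 → queue [4, 5, 7, 13, 9, 11, 14]
Visit 4 → queue [5, 7, 13, 9, 11, 14]
Visit 5 → queue [7, 13, 9, 11, 14]
Visit 7; enqueue 15 → queue [13, 9, 11, 14, 15]
Visit 13 → queue [9, 11, 14, 15]
Visit 9 → queue [11, 14, 15]
Visit 11 → queue [14, 15]
Visit 14 → queue [15]
Visit 15 → queue []

2 1 3 6 8 10 12 4 5 7 13 9 11 14 15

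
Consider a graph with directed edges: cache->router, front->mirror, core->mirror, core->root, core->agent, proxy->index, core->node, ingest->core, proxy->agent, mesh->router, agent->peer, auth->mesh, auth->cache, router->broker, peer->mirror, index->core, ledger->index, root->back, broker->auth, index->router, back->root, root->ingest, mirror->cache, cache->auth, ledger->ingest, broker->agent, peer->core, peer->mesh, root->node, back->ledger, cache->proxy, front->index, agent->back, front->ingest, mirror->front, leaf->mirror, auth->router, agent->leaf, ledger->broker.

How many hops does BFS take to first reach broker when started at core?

Level 0: core
Level 1: agent, mirror, node, root
Level 2: back, cache, front, ingest, leaf, peer
Level 3: auth, index, ledger, mesh, proxy, router
Level 4: broker
broker first appears at level 4.

4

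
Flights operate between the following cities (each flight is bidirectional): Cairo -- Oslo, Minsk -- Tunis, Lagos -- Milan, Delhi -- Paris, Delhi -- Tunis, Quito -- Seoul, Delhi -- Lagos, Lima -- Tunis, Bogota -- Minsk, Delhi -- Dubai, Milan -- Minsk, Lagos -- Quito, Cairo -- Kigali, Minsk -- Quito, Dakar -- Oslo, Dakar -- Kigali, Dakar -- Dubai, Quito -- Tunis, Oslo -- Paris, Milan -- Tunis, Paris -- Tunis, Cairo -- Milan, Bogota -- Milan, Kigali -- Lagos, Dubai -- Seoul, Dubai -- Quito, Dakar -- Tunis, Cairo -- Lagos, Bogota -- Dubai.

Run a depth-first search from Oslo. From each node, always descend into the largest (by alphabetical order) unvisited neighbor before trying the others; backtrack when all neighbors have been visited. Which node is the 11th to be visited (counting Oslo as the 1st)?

Bogota

Visit Oslo
Oslo → Paris
Paris → Tunis
Tunis → Quito
Quito → Seoul
Seoul → Dubai
Dubai → Delhi
Delhi → Lagos
Lagos → Milan
Milan → Minsk
Minsk → Bogota
Milan → Cairo
Cairo → Kigali
Kigali → Dakar
Tunis → Lima

Visit order: Oslo, Paris, Tunis, Quito, Seoul, Dubai, Delhi, Lagos, Milan, Minsk, Bogota, Cairo, Kigali, Dakar, Lima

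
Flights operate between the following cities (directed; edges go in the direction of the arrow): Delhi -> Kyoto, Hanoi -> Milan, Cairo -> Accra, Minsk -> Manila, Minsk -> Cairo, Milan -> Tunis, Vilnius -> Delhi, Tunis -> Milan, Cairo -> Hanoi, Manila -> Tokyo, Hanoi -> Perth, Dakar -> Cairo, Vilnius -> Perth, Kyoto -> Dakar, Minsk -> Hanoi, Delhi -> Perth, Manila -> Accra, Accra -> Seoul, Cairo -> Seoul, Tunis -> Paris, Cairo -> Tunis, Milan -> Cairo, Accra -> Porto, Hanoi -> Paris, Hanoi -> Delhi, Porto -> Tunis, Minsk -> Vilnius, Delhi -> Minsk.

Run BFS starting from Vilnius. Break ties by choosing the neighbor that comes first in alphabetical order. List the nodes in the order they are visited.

Vilnius, Delhi, Perth, Kyoto, Minsk, Dakar, Cairo, Hanoi, Manila, Accra, Seoul, Tunis, Milan, Paris, Tokyo, Porto

Visit Vilnius; enqueue Delhi, Perth → queue [Delhi, Perth]
Visit Delhi; enqueue Kyoto, Minsk → queue [Perth, Kyoto, Minsk]
Visit Perth → queue [Kyoto, Minsk]
Visit Kyoto; enqueue Dakar → queue [Minsk, Dakar]
Visit Minsk; enqueue Cairo, Hanoi, Manila → queue [Dakar, Cairo, Hanoi, Manila]
Visit Dakar → queue [Cairo, Hanoi, Manila]
Visit Cairo; enqueue Accra, Seoul, Tunis → queue [Hanoi, Manila, Accra, Seoul, Tunis]
Visit Hanoi; enqueue Milan, Paris → queue [Manila, Accra, Seoul, Tunis, Milan, Paris]
Visit Manila; enqueue Tokyo → queue [Accra, Seoul, Tunis, Milan, Paris, Tokyo]
Visit Accra; enqueue Porto → queue [Seoul, Tunis, Milan, Paris, Tokyo, Porto]
Visit Seoul → queue [Tunis, Milan, Paris, Tokyo, Porto]
Visit Tunis → queue [Milan, Paris, Tokyo, Porto]
Visit Milan → queue [Paris, Tokyo, Porto]
Visit Paris → queue [Tokyo, Porto]
Visit Tokyo → queue [Porto]
Visit Porto → queue []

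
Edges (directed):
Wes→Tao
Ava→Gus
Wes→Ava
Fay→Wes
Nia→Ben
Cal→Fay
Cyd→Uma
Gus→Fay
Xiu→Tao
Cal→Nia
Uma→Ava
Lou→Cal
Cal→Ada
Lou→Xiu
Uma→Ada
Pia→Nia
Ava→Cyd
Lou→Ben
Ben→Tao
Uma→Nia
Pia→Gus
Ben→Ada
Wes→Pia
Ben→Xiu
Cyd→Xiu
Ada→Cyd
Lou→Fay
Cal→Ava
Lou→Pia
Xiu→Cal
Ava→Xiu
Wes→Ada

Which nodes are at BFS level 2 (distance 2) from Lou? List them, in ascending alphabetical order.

Ada, Ava, Gus, Nia, Tao, Wes

Level 0: Lou
Level 1: Ben, Cal, Fay, Pia, Xiu
Level 2: Ada, Ava, Gus, Nia, Tao, Wes
Level 3: Cyd
Level 4: Uma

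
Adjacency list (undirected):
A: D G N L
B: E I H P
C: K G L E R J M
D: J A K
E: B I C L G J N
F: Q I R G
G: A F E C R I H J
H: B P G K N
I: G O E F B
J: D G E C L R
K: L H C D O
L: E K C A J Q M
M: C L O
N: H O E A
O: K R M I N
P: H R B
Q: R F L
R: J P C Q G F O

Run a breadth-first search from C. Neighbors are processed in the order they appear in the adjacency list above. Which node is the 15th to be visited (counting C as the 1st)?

Visit C; enqueue K, G, L, E, R, J, M → queue [K, G, L, E, R, J, M]
Visit K; enqueue H, D, O → queue [G, L, E, R, J, M, H, D, O]
Visit G; enqueue A, F, I → queue [L, E, R, J, M, H, D, O, A, F, I]
Visit L; enqueue Q → queue [E, R, J, M, H, D, O, A, F, I, Q]
Visit E; enqueue B, N → queue [R, J, M, H, D, O, A, F, I, Q, B, N]
Visit R; enqueue P → queue [J, M, H, D, O, A, F, I, Q, B, N, P]
Visit J → queue [M, H, D, O, A, F, I, Q, B, N, P]
Visit M → queue [H, D, O, A, F, I, Q, B, N, P]
Visit H → queue [D, O, A, F, I, Q, B, N, P]
Visit D → queue [O, A, F, I, Q, B, N, P]
Visit O → queue [A, F, I, Q, B, N, P]
Visit A → queue [F, I, Q, B, N, P]
Visit F → queue [I, Q, B, N, P]
Visit I → queue [Q, B, N, P]
Visit Q → queue [B, N, P]
Visit B → queue [N, P]
Visit N → queue [P]
Visit P → queue []

Visit order: C, K, G, L, E, R, J, M, H, D, O, A, F, I, Q, B, N, P

Q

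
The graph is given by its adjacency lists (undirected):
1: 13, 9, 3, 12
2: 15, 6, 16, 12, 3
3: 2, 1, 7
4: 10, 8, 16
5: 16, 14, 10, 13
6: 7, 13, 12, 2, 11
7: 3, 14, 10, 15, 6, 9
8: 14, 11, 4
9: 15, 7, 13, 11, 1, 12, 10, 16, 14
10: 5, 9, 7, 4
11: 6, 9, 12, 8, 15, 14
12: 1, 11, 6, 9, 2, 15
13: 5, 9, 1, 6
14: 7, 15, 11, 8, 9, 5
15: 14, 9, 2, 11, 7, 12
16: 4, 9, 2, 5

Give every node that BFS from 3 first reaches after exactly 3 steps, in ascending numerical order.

Level 0: 3
Level 1: 1, 2, 7
Level 2: 6, 9, 10, 12, 13, 14, 15, 16
Level 3: 4, 5, 8, 11

4, 5, 8, 11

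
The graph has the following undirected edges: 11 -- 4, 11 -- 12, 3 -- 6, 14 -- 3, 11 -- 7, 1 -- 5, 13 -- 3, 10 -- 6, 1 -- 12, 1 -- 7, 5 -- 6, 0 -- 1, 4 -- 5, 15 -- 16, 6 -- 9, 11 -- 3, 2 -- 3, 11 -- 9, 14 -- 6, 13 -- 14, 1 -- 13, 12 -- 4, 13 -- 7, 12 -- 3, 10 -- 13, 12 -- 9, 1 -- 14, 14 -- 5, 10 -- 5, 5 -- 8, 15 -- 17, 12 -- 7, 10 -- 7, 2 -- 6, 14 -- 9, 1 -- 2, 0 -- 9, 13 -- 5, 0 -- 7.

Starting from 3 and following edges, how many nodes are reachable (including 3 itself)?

BFS from 3 visits: 3, 2, 6, 11, 12, 13, 14, 1, 5, 9, 10, 4, 7, 0, 8
Reachable nodes: 15 of 18 total.

15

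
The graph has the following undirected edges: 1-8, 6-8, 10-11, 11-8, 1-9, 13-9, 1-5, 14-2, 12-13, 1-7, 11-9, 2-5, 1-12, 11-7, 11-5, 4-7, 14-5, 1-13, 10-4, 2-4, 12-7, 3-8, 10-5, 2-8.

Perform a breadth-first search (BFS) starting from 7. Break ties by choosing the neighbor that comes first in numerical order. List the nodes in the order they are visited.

Visit 7; enqueue 1, 4, 11, 12 → queue [1, 4, 11, 12]
Visit 1; enqueue 5, 8, 9, 13 → queue [4, 11, 12, 5, 8, 9, 13]
Visit 4; enqueue 2, 10 → queue [11, 12, 5, 8, 9, 13, 2, 10]
Visit 11 → queue [12, 5, 8, 9, 13, 2, 10]
Visit 12 → queue [5, 8, 9, 13, 2, 10]
Visit 5; enqueue 14 → queue [8, 9, 13, 2, 10, 14]
Visit 8; enqueue 3, 6 → queue [9, 13, 2, 10, 14, 3, 6]
Visit 9 → queue [13, 2, 10, 14, 3, 6]
Visit 13 → queue [2, 10, 14, 3, 6]
Visit 2 → queue [10, 14, 3, 6]
Visit 10 → queue [14, 3, 6]
Visit 14 → queue [3, 6]
Visit 3 → queue [6]
Visit 6 → queue []

7, 1, 4, 11, 12, 5, 8, 9, 13, 2, 10, 14, 3, 6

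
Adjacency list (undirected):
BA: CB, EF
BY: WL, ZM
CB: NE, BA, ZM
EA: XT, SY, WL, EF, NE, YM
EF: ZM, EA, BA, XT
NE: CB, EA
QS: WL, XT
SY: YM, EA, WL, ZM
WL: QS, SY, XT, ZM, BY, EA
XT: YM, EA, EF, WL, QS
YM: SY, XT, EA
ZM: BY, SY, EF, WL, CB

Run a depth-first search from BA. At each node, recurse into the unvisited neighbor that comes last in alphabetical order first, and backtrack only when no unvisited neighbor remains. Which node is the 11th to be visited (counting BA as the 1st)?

Visit BA
BA → EF
EF → ZM
ZM → WL
WL → XT
XT → YM
YM → SY
SY → EA
EA → NE
NE → CB
XT → QS
WL → BY

Visit order: BA, EF, ZM, WL, XT, YM, SY, EA, NE, CB, QS, BY

QS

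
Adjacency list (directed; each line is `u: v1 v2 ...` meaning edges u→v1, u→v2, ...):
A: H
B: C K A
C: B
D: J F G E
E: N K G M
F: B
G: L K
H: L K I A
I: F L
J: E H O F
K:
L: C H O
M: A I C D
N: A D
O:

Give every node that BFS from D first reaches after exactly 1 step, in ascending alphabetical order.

Level 0: D
Level 1: E, F, G, J
Level 2: B, H, K, L, M, N, O
Level 3: A, C, I

E, F, G, J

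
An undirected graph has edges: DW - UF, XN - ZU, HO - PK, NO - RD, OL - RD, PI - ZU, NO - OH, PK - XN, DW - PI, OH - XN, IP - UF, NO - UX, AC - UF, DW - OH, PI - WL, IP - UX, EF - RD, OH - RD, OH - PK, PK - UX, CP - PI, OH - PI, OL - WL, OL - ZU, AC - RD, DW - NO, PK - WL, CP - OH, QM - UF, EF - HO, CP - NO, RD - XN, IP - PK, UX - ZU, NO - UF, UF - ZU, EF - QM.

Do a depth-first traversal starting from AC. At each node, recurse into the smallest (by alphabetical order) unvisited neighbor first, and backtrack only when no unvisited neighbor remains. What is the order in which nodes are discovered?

Visit AC
AC → RD
RD → EF
EF → HO
HO → PK
PK → IP
IP → UF
UF → DW
DW → NO
NO → CP
CP → OH
OH → PI
PI → WL
WL → OL
OL → ZU
ZU → UX
ZU → XN
UF → QM

AC, RD, EF, HO, PK, IP, UF, DW, NO, CP, OH, PI, WL, OL, ZU, UX, XN, QM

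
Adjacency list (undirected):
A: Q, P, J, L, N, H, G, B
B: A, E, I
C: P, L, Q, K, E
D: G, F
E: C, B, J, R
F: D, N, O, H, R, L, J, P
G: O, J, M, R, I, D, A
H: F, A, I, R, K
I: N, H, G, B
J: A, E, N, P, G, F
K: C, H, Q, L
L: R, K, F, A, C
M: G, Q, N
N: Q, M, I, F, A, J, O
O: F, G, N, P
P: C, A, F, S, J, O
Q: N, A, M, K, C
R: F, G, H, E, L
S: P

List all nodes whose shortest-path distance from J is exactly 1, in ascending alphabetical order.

A, E, F, G, N, P

Level 0: J
Level 1: A, E, F, G, N, P
Level 2: B, C, D, H, I, L, M, O, Q, R, S
Level 3: K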